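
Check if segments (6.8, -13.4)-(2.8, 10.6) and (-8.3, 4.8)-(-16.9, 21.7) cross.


Cross products: d1=-98.67, d2=-237.47, d3=289.6, d4=428.4
d1*d2 < 0 and d3*d4 < 0? no

No, they don't intersect


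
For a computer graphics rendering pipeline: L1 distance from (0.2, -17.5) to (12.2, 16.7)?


|0.2-12.2| + |(-17.5)-16.7| = 12 + 34.2 = 46.2

46.2


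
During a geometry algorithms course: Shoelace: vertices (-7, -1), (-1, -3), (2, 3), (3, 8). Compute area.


Shoelace sum: ((-7)*(-3) - (-1)*(-1)) + ((-1)*3 - 2*(-3)) + (2*8 - 3*3) + (3*(-1) - (-7)*8)
= 83
Area = |83|/2 = 41.5

41.5


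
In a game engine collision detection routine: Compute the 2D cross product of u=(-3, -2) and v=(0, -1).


u x v = u_x*v_y - u_y*v_x = (-3)*(-1) - (-2)*0
= 3 - 0 = 3

3


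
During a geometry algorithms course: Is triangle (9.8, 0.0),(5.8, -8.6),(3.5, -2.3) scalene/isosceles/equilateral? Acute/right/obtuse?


Side lengths squared: AB^2=89.96, BC^2=44.98, CA^2=44.98
Sorted: [44.98, 44.98, 89.96]
By sides: Isosceles, By angles: Right

Isosceles, Right


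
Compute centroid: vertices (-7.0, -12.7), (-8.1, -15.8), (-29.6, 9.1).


Centroid = ((x_A+x_B+x_C)/3, (y_A+y_B+y_C)/3)
= (((-7)+(-8.1)+(-29.6))/3, ((-12.7)+(-15.8)+9.1)/3)
= (-14.9, -6.4667)

(-14.9, -6.4667)


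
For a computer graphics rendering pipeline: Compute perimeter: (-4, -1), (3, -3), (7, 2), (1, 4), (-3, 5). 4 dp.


Sides: (-4, -1)->(3, -3): sqrt(53) = 7.28011, (3, -3)->(7, 2): sqrt(41) = 6.403124, (7, 2)->(1, 4): sqrt(40) = 6.324555, (1, 4)->(-3, 5): sqrt(17) = 4.123106, (-3, 5)->(-4, -1): sqrt(37) = 6.082763
Sum = 30.213658
Perimeter = 30.2137

30.2137


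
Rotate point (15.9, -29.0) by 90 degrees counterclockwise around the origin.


90° CCW: (x,y) -> (-y, x)
(15.9,-29) -> (29, 15.9)

(29, 15.9)


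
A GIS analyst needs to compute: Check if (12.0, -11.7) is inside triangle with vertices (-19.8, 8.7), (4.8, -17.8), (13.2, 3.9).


Cross products: AB x AP = 340.86, BC x BP = -105, CA x CP = 520.56
All same sign? no

No, outside


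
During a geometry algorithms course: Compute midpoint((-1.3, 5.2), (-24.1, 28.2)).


M = (((-1.3)+(-24.1))/2, (5.2+28.2)/2)
= (-12.7, 16.7)

(-12.7, 16.7)


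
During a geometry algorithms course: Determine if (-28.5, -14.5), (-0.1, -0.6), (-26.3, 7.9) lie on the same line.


Cross product: ((-0.1)-(-28.5))*(7.9-(-14.5)) - ((-0.6)-(-14.5))*((-26.3)-(-28.5))
= 605.58

No, not collinear


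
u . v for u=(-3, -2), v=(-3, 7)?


u . v = u_x*v_x + u_y*v_y = (-3)*(-3) + (-2)*7
= 9 + (-14) = -5

-5


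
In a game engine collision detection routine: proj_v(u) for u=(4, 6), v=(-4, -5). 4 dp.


u.v = -46, |v| = sqrt(41) = 6.4031
Scalar projection = u.v / |v| = -46 / sqrt(41) = -7.184

-7.184


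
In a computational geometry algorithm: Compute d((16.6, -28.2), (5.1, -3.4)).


dx=-11.5, dy=24.8
d^2 = (-11.5)^2 + 24.8^2 = 747.29
d = sqrt(747.29) = 27.3366

27.3366


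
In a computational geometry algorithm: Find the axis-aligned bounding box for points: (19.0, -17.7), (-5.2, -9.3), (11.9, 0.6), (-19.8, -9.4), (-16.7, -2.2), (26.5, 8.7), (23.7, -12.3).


x range: [-19.8, 26.5]
y range: [-17.7, 8.7]
Bounding box: (-19.8,-17.7) to (26.5,8.7)

(-19.8,-17.7) to (26.5,8.7)


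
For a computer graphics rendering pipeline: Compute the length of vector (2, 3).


|u| = sqrt(2^2 + 3^2) = sqrt(13) = 3.6056

3.6056


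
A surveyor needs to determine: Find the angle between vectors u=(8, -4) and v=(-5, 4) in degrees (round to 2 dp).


u.v = -56, |u| = sqrt(80) = 8.9443, |v| = sqrt(41) = 6.4031
cos(theta) = u.v/(|u||v|) = -56/sqrt(3280) = -0.977802
theta = acos(-0.977802) = 167.91 degrees

167.91 degrees


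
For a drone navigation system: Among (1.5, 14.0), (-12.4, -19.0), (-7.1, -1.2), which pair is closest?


d(P0,P1) = 35.808, d(P0,P2) = 17.4642, d(P1,P2) = 18.5723
Closest: P0 and P2

Closest pair: (1.5, 14.0) and (-7.1, -1.2), distance = 17.4642


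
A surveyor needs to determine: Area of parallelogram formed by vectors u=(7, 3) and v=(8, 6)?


|u x v| = |7*6 - 3*8|
= |42 - 24| = 18

18


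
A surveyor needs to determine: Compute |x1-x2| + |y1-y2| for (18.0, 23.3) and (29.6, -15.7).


|18-29.6| + |23.3-(-15.7)| = 11.6 + 39 = 50.6

50.6


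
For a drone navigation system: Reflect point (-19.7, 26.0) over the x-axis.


Reflection over x-axis: (x,y) -> (x,-y)
(-19.7, 26) -> (-19.7, -26)

(-19.7, -26)


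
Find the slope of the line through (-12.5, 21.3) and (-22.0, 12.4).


slope = (y2-y1)/(x2-x1) = (12.4-21.3)/((-22)-(-12.5)) = (-8.9)/(-9.5) = 0.9368

0.9368


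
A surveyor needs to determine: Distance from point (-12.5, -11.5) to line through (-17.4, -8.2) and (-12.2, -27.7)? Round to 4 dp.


|cross product| = 78.39
|line direction| = sqrt(407.29) = 20.1814
Distance = 78.39/sqrt(407.29) = 3.8843

3.8843


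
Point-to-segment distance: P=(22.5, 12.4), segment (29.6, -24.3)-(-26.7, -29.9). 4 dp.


Project P onto AB: t = 0.0607 (clamped to [0,1])
Closest point on segment: (26.1842, -24.6398)
Distance: 37.2225

37.2225


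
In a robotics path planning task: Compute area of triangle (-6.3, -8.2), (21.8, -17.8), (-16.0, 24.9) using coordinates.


Area = |x_A(y_B-y_C) + x_B(y_C-y_A) + x_C(y_A-y_B)|/2
= |269.01 + 721.58 + (-153.6)|/2
= 836.99/2 = 418.495

418.495


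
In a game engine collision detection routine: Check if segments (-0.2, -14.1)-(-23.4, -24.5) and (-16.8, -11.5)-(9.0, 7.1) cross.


Cross products: d1=-375.84, d2=-212.64, d3=-232.96, d4=-396.16
d1*d2 < 0 and d3*d4 < 0? no

No, they don't intersect


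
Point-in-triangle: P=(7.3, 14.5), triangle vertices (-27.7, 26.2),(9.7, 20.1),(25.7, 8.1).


Cross products: AB x AP = -224.08, BC x BP = -118.4, CA x CP = -8.72
All same sign? yes

Yes, inside


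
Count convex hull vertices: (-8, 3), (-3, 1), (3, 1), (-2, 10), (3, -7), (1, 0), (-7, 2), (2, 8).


Convex hull vertices (CCW): (-8, 3), (-7, 2), (3, -7), (3, 1), (2, 8), (-2, 10)
Count = 6

6


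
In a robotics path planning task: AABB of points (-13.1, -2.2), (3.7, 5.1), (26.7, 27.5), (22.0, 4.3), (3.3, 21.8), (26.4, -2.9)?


x range: [-13.1, 26.7]
y range: [-2.9, 27.5]
Bounding box: (-13.1,-2.9) to (26.7,27.5)

(-13.1,-2.9) to (26.7,27.5)


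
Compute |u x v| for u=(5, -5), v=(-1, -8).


|u x v| = |5*(-8) - (-5)*(-1)|
= |(-40) - 5| = 45

45


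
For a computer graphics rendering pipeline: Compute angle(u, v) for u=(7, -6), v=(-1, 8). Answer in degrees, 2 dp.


u.v = -55, |u| = sqrt(85) = 9.2195, |v| = sqrt(65) = 8.0623
cos(theta) = u.v/(|u||v|) = -55/sqrt(5525) = -0.73994
theta = acos(-0.73994) = 137.73 degrees

137.73 degrees


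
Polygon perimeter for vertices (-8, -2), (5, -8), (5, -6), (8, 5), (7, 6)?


Sides: (-8, -2)->(5, -8): sqrt(205) = 14.317821, (5, -8)->(5, -6): sqrt(4) = 2, (5, -6)->(8, 5): sqrt(130) = 11.401754, (8, 5)->(7, 6): sqrt(2) = 1.414214, (7, 6)->(-8, -2): sqrt(289) = 17
Sum = 46.133789
Perimeter = 46.1338

46.1338


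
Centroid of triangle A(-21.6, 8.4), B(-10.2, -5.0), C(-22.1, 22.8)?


Centroid = ((x_A+x_B+x_C)/3, (y_A+y_B+y_C)/3)
= (((-21.6)+(-10.2)+(-22.1))/3, (8.4+(-5)+22.8)/3)
= (-17.9667, 8.7333)

(-17.9667, 8.7333)


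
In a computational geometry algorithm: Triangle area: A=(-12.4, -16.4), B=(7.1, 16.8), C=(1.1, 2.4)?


Area = |x_A(y_B-y_C) + x_B(y_C-y_A) + x_C(y_A-y_B)|/2
= |(-178.56) + 133.48 + (-36.52)|/2
= 81.6/2 = 40.8

40.8


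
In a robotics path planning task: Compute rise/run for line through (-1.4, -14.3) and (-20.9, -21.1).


slope = (y2-y1)/(x2-x1) = ((-21.1)-(-14.3))/((-20.9)-(-1.4)) = (-6.8)/(-19.5) = 0.3487

0.3487


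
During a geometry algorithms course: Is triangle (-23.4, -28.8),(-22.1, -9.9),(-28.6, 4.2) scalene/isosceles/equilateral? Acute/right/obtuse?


Side lengths squared: AB^2=358.9, BC^2=241.06, CA^2=1116.04
Sorted: [241.06, 358.9, 1116.04]
By sides: Scalene, By angles: Obtuse

Scalene, Obtuse


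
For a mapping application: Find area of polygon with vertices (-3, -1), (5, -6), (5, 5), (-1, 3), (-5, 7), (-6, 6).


Shoelace sum: ((-3)*(-6) - 5*(-1)) + (5*5 - 5*(-6)) + (5*3 - (-1)*5) + ((-1)*7 - (-5)*3) + ((-5)*6 - (-6)*7) + ((-6)*(-1) - (-3)*6)
= 142
Area = |142|/2 = 71

71


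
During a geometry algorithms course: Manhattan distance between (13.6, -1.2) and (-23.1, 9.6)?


|13.6-(-23.1)| + |(-1.2)-9.6| = 36.7 + 10.8 = 47.5

47.5


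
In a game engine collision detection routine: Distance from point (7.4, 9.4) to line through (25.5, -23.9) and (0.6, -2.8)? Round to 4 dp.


|cross product| = 447.26
|line direction| = sqrt(1065.22) = 32.6377
Distance = 447.26/sqrt(1065.22) = 13.7038

13.7038


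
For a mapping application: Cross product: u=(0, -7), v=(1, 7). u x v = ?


u x v = u_x*v_y - u_y*v_x = 0*7 - (-7)*1
= 0 - (-7) = 7

7


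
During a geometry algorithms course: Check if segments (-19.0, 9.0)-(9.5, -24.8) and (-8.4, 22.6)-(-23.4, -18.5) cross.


Cross products: d1=-231.66, d2=1446.69, d3=745.88, d4=-932.47
d1*d2 < 0 and d3*d4 < 0? yes

Yes, they intersect


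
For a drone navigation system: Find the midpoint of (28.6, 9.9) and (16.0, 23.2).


M = ((28.6+16)/2, (9.9+23.2)/2)
= (22.3, 16.55)

(22.3, 16.55)


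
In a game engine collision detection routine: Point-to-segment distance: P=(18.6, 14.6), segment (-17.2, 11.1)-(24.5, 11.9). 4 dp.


Project P onto AB: t = 0.8598 (clamped to [0,1])
Closest point on segment: (18.654, 11.7878)
Distance: 2.8127

2.8127


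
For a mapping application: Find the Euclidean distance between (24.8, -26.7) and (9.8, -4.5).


dx=-15, dy=22.2
d^2 = (-15)^2 + 22.2^2 = 717.84
d = sqrt(717.84) = 26.7925

26.7925


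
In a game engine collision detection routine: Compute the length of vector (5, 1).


|u| = sqrt(5^2 + 1^2) = sqrt(26) = 5.099

5.099


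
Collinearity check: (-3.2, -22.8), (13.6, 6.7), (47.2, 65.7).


Cross product: (13.6-(-3.2))*(65.7-(-22.8)) - (6.7-(-22.8))*(47.2-(-3.2))
= 0

Yes, collinear


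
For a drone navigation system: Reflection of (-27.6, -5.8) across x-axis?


Reflection over x-axis: (x,y) -> (x,-y)
(-27.6, -5.8) -> (-27.6, 5.8)

(-27.6, 5.8)


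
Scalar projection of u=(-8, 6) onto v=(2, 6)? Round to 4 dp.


u.v = 20, |v| = sqrt(40) = 6.3246
Scalar projection = u.v / |v| = 20 / sqrt(40) = 3.1623

3.1623


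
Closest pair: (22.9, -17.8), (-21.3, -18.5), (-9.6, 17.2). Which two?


d(P0,P1) = 44.2055, d(P0,P2) = 47.7624, d(P1,P2) = 37.5683
Closest: P1 and P2

Closest pair: (-21.3, -18.5) and (-9.6, 17.2), distance = 37.5683


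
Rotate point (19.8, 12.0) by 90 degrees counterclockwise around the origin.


90° CCW: (x,y) -> (-y, x)
(19.8,12) -> (-12, 19.8)

(-12, 19.8)


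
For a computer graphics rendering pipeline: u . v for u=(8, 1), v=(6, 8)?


u . v = u_x*v_x + u_y*v_y = 8*6 + 1*8
= 48 + 8 = 56

56


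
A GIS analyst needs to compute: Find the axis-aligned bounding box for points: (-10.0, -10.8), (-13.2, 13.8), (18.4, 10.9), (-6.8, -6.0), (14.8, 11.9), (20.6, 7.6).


x range: [-13.2, 20.6]
y range: [-10.8, 13.8]
Bounding box: (-13.2,-10.8) to (20.6,13.8)

(-13.2,-10.8) to (20.6,13.8)


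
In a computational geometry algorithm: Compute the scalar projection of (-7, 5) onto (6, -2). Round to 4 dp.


u.v = -52, |v| = sqrt(40) = 6.3246
Scalar projection = u.v / |v| = -52 / sqrt(40) = -8.2219

-8.2219


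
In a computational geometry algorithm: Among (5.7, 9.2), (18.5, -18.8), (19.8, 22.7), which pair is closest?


d(P0,P1) = 30.787, d(P0,P2) = 19.5208, d(P1,P2) = 41.5204
Closest: P0 and P2

Closest pair: (5.7, 9.2) and (19.8, 22.7), distance = 19.5208


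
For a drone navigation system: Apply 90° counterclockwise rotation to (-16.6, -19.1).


90° CCW: (x,y) -> (-y, x)
(-16.6,-19.1) -> (19.1, -16.6)

(19.1, -16.6)


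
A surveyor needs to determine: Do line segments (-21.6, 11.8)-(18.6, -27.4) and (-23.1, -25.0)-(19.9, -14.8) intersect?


Cross products: d1=1567.1, d2=-528.54, d3=-1538.16, d4=557.48
d1*d2 < 0 and d3*d4 < 0? yes

Yes, they intersect


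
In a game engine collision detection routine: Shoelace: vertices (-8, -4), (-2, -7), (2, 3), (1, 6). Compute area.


Shoelace sum: ((-8)*(-7) - (-2)*(-4)) + ((-2)*3 - 2*(-7)) + (2*6 - 1*3) + (1*(-4) - (-8)*6)
= 109
Area = |109|/2 = 54.5

54.5


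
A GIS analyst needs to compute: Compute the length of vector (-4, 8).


|u| = sqrt((-4)^2 + 8^2) = sqrt(80) = 8.9443

8.9443


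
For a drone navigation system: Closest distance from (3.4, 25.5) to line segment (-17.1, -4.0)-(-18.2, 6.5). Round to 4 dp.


Project P onto AB: t = 1 (clamped to [0,1])
Closest point on segment: (-18.2, 6.5)
Distance: 28.7673

28.7673


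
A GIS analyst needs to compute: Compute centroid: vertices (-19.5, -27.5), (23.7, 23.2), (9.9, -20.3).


Centroid = ((x_A+x_B+x_C)/3, (y_A+y_B+y_C)/3)
= (((-19.5)+23.7+9.9)/3, ((-27.5)+23.2+(-20.3))/3)
= (4.7, -8.2)

(4.7, -8.2)


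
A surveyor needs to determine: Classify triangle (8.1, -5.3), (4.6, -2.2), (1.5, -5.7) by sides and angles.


Side lengths squared: AB^2=21.86, BC^2=21.86, CA^2=43.72
Sorted: [21.86, 21.86, 43.72]
By sides: Isosceles, By angles: Right

Isosceles, Right


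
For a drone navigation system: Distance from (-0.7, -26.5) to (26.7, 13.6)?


dx=27.4, dy=40.1
d^2 = 27.4^2 + 40.1^2 = 2358.77
d = sqrt(2358.77) = 48.5672

48.5672


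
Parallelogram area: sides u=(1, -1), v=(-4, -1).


|u x v| = |1*(-1) - (-1)*(-4)|
= |(-1) - 4| = 5

5


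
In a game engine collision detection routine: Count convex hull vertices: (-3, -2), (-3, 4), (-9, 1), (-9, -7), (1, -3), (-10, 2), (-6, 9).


Convex hull vertices (CCW): (-10, 2), (-9, -7), (1, -3), (-3, 4), (-6, 9)
Count = 5

5


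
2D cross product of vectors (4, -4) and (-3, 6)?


u x v = u_x*v_y - u_y*v_x = 4*6 - (-4)*(-3)
= 24 - 12 = 12

12


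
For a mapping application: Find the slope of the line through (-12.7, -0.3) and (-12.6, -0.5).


slope = (y2-y1)/(x2-x1) = ((-0.5)-(-0.3))/((-12.6)-(-12.7)) = (-0.2)/0.1 = -2

-2


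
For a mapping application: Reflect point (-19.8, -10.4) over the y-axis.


Reflection over y-axis: (x,y) -> (-x,y)
(-19.8, -10.4) -> (19.8, -10.4)

(19.8, -10.4)


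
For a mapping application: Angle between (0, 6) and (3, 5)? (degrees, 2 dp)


u.v = 30, |u| = sqrt(36) = 6, |v| = sqrt(34) = 5.831
cos(theta) = u.v/(|u||v|) = 30/sqrt(1224) = 0.857493
theta = acos(0.857493) = 30.96 degrees

30.96 degrees


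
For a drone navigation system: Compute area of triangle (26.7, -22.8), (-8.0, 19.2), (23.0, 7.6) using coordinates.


Area = |x_A(y_B-y_C) + x_B(y_C-y_A) + x_C(y_A-y_B)|/2
= |309.72 + (-243.2) + (-966)|/2
= 899.48/2 = 449.74

449.74


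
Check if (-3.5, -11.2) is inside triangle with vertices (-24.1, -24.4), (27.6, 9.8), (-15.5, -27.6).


Cross products: AB x AP = -22.08, BC x BP = -258.04, CA x CP = -179.44
All same sign? yes

Yes, inside


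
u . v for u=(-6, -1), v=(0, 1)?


u . v = u_x*v_x + u_y*v_y = (-6)*0 + (-1)*1
= 0 + (-1) = -1

-1


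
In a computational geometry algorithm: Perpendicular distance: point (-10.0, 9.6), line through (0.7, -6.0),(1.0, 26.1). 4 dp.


|cross product| = 348.15
|line direction| = sqrt(1030.5) = 32.1014
Distance = 348.15/sqrt(1030.5) = 10.8453

10.8453


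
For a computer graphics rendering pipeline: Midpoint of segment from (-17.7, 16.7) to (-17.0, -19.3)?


M = (((-17.7)+(-17))/2, (16.7+(-19.3))/2)
= (-17.35, -1.3)

(-17.35, -1.3)


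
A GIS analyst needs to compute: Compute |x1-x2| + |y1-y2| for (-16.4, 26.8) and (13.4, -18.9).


|(-16.4)-13.4| + |26.8-(-18.9)| = 29.8 + 45.7 = 75.5

75.5


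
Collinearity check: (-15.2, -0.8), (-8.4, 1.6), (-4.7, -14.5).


Cross product: ((-8.4)-(-15.2))*((-14.5)-(-0.8)) - (1.6-(-0.8))*((-4.7)-(-15.2))
= -118.36

No, not collinear


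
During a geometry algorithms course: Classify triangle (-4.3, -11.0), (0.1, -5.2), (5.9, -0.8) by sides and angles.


Side lengths squared: AB^2=53, BC^2=53, CA^2=208.08
Sorted: [53, 53, 208.08]
By sides: Isosceles, By angles: Obtuse

Isosceles, Obtuse


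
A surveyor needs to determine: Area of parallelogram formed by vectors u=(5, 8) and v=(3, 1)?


|u x v| = |5*1 - 8*3|
= |5 - 24| = 19

19


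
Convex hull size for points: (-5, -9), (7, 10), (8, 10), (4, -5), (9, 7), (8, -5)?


Convex hull vertices (CCW): (-5, -9), (8, -5), (9, 7), (8, 10), (7, 10)
Count = 5

5


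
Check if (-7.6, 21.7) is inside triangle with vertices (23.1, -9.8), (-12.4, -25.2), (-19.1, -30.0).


Cross products: AB x AP = -1591.03, BC x BP = -291.19, CA x CP = 1949.44
All same sign? no

No, outside


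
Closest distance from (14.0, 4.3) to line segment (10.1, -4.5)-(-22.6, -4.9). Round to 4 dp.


Project P onto AB: t = 0 (clamped to [0,1])
Closest point on segment: (10.1, -4.5)
Distance: 9.6255

9.6255


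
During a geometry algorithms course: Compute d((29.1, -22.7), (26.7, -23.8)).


dx=-2.4, dy=-1.1
d^2 = (-2.4)^2 + (-1.1)^2 = 6.97
d = sqrt(6.97) = 2.6401

2.6401


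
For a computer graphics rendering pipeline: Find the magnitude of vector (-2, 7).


|u| = sqrt((-2)^2 + 7^2) = sqrt(53) = 7.2801

7.2801


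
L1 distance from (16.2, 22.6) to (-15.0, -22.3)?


|16.2-(-15)| + |22.6-(-22.3)| = 31.2 + 44.9 = 76.1

76.1


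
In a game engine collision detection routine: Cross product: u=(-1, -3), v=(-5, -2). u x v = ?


u x v = u_x*v_y - u_y*v_x = (-1)*(-2) - (-3)*(-5)
= 2 - 15 = -13

-13


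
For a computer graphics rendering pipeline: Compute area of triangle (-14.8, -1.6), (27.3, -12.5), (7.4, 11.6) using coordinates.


Area = |x_A(y_B-y_C) + x_B(y_C-y_A) + x_C(y_A-y_B)|/2
= |356.68 + 360.36 + 80.66|/2
= 797.7/2 = 398.85

398.85


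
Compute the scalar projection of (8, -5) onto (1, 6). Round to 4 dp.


u.v = -22, |v| = sqrt(37) = 6.0828
Scalar projection = u.v / |v| = -22 / sqrt(37) = -3.6168

-3.6168


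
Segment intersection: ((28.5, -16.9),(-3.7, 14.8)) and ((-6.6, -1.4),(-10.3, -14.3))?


Cross products: d1=510.14, d2=-22.53, d3=613.57, d4=1146.24
d1*d2 < 0 and d3*d4 < 0? no

No, they don't intersect


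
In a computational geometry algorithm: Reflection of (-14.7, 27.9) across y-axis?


Reflection over y-axis: (x,y) -> (-x,y)
(-14.7, 27.9) -> (14.7, 27.9)

(14.7, 27.9)


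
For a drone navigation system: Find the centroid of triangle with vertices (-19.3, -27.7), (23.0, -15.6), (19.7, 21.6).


Centroid = ((x_A+x_B+x_C)/3, (y_A+y_B+y_C)/3)
= (((-19.3)+23+19.7)/3, ((-27.7)+(-15.6)+21.6)/3)
= (7.8, -7.2333)

(7.8, -7.2333)


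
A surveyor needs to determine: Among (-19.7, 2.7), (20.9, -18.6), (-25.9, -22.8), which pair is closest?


d(P0,P1) = 45.8481, d(P0,P2) = 26.2429, d(P1,P2) = 46.9881
Closest: P0 and P2

Closest pair: (-19.7, 2.7) and (-25.9, -22.8), distance = 26.2429


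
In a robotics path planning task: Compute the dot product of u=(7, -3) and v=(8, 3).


u . v = u_x*v_x + u_y*v_y = 7*8 + (-3)*3
= 56 + (-9) = 47

47


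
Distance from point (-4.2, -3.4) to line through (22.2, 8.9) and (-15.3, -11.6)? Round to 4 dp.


|cross product| = 79.95
|line direction| = sqrt(1826.5) = 42.7376
Distance = 79.95/sqrt(1826.5) = 1.8707

1.8707


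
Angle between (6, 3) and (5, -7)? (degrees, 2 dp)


u.v = 9, |u| = sqrt(45) = 6.7082, |v| = sqrt(74) = 8.6023
cos(theta) = u.v/(|u||v|) = 9/sqrt(3330) = 0.155963
theta = acos(0.155963) = 81.03 degrees

81.03 degrees


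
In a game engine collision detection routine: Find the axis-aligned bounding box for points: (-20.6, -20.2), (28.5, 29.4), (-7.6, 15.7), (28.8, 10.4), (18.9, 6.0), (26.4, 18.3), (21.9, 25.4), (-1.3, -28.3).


x range: [-20.6, 28.8]
y range: [-28.3, 29.4]
Bounding box: (-20.6,-28.3) to (28.8,29.4)

(-20.6,-28.3) to (28.8,29.4)


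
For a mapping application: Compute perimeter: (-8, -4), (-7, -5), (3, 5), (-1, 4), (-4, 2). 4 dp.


Sides: (-8, -4)->(-7, -5): sqrt(2) = 1.414214, (-7, -5)->(3, 5): sqrt(200) = 14.142136, (3, 5)->(-1, 4): sqrt(17) = 4.123106, (-1, 4)->(-4, 2): sqrt(13) = 3.605551, (-4, 2)->(-8, -4): sqrt(52) = 7.211103
Sum = 30.49611
Perimeter = 30.4961

30.4961


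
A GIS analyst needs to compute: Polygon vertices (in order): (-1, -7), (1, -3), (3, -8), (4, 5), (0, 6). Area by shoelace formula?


Shoelace sum: ((-1)*(-3) - 1*(-7)) + (1*(-8) - 3*(-3)) + (3*5 - 4*(-8)) + (4*6 - 0*5) + (0*(-7) - (-1)*6)
= 88
Area = |88|/2 = 44

44


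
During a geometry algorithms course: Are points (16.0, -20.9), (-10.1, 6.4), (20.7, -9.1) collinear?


Cross product: ((-10.1)-16)*((-9.1)-(-20.9)) - (6.4-(-20.9))*(20.7-16)
= -436.29

No, not collinear


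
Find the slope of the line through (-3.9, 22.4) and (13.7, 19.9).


slope = (y2-y1)/(x2-x1) = (19.9-22.4)/(13.7-(-3.9)) = (-2.5)/17.6 = -0.142

-0.142


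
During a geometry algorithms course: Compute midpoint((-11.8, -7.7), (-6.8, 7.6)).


M = (((-11.8)+(-6.8))/2, ((-7.7)+7.6)/2)
= (-9.3, -0.05)

(-9.3, -0.05)


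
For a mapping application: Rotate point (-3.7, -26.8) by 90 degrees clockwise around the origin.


90° CW: (x,y) -> (y, -x)
(-3.7,-26.8) -> (-26.8, 3.7)

(-26.8, 3.7)


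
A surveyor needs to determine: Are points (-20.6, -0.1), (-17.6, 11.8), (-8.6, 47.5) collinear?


Cross product: ((-17.6)-(-20.6))*(47.5-(-0.1)) - (11.8-(-0.1))*((-8.6)-(-20.6))
= 0

Yes, collinear


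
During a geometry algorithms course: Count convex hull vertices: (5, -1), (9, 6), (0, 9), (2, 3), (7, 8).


Convex hull vertices (CCW): (0, 9), (2, 3), (5, -1), (9, 6), (7, 8)
Count = 5

5


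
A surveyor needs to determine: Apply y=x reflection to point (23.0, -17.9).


Reflection over y=x: (x,y) -> (y,x)
(23, -17.9) -> (-17.9, 23)

(-17.9, 23)


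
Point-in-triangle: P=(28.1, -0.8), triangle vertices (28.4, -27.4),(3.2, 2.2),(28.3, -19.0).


Cross products: AB x AP = -661.44, BC x BP = 452.58, CA x CP = 0.14
All same sign? no

No, outside


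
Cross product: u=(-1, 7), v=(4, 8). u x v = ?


u x v = u_x*v_y - u_y*v_x = (-1)*8 - 7*4
= (-8) - 28 = -36

-36


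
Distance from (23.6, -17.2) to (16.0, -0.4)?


dx=-7.6, dy=16.8
d^2 = (-7.6)^2 + 16.8^2 = 340
d = sqrt(340) = 18.4391

18.4391


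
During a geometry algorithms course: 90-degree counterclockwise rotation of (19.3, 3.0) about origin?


90° CCW: (x,y) -> (-y, x)
(19.3,3) -> (-3, 19.3)

(-3, 19.3)


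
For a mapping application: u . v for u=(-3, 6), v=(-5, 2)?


u . v = u_x*v_x + u_y*v_y = (-3)*(-5) + 6*2
= 15 + 12 = 27

27


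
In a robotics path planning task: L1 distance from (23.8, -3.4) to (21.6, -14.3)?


|23.8-21.6| + |(-3.4)-(-14.3)| = 2.2 + 10.9 = 13.1

13.1


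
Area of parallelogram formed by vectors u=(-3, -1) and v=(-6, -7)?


|u x v| = |(-3)*(-7) - (-1)*(-6)|
= |21 - 6| = 15

15


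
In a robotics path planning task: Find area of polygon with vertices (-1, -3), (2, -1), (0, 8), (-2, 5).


Shoelace sum: ((-1)*(-1) - 2*(-3)) + (2*8 - 0*(-1)) + (0*5 - (-2)*8) + ((-2)*(-3) - (-1)*5)
= 50
Area = |50|/2 = 25

25


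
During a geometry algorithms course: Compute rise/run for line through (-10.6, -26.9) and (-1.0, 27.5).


slope = (y2-y1)/(x2-x1) = (27.5-(-26.9))/((-1)-(-10.6)) = 54.4/9.6 = 5.6667

5.6667


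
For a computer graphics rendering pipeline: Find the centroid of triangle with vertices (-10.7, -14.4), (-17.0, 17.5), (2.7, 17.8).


Centroid = ((x_A+x_B+x_C)/3, (y_A+y_B+y_C)/3)
= (((-10.7)+(-17)+2.7)/3, ((-14.4)+17.5+17.8)/3)
= (-8.3333, 6.9667)

(-8.3333, 6.9667)


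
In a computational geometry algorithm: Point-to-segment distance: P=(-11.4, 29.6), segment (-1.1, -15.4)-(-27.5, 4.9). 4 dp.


Project P onto AB: t = 1 (clamped to [0,1])
Closest point on segment: (-27.5, 4.9)
Distance: 29.4839

29.4839


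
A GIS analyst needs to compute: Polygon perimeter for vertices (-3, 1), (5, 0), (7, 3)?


Sides: (-3, 1)->(5, 0): sqrt(65) = 8.062258, (5, 0)->(7, 3): sqrt(13) = 3.605551, (7, 3)->(-3, 1): sqrt(104) = 10.198039
Sum = 21.865848
Perimeter = 21.8658

21.8658


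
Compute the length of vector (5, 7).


|u| = sqrt(5^2 + 7^2) = sqrt(74) = 8.6023

8.6023


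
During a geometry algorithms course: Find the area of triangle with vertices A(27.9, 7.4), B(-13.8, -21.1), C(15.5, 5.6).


Area = |x_A(y_B-y_C) + x_B(y_C-y_A) + x_C(y_A-y_B)|/2
= |(-744.93) + 24.84 + 441.75|/2
= 278.34/2 = 139.17

139.17


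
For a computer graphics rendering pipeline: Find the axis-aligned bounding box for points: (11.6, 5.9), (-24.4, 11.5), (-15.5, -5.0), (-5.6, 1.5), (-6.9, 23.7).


x range: [-24.4, 11.6]
y range: [-5, 23.7]
Bounding box: (-24.4,-5) to (11.6,23.7)

(-24.4,-5) to (11.6,23.7)


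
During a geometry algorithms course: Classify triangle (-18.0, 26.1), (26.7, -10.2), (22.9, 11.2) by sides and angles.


Side lengths squared: AB^2=3315.78, BC^2=472.4, CA^2=1894.82
Sorted: [472.4, 1894.82, 3315.78]
By sides: Scalene, By angles: Obtuse

Scalene, Obtuse


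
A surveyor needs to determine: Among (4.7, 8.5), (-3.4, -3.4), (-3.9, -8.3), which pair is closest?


d(P0,P1) = 14.3951, d(P0,P2) = 18.8733, d(P1,P2) = 4.9254
Closest: P1 and P2

Closest pair: (-3.4, -3.4) and (-3.9, -8.3), distance = 4.9254


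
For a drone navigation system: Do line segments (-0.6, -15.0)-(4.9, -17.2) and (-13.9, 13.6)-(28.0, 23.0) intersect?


Cross products: d1=-1323.36, d2=-1467.24, d3=128.04, d4=271.92
d1*d2 < 0 and d3*d4 < 0? no

No, they don't intersect


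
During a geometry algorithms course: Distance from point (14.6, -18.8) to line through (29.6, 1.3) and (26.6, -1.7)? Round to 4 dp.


|cross product| = 15.3
|line direction| = sqrt(18) = 4.2426
Distance = 15.3/sqrt(18) = 3.6062

3.6062


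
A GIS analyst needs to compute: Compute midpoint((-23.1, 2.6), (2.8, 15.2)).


M = (((-23.1)+2.8)/2, (2.6+15.2)/2)
= (-10.15, 8.9)

(-10.15, 8.9)


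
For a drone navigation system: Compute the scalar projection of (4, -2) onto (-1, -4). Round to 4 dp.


u.v = 4, |v| = sqrt(17) = 4.1231
Scalar projection = u.v / |v| = 4 / sqrt(17) = 0.9701

0.9701


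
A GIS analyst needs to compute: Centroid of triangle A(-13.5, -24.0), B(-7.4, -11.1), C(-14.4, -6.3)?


Centroid = ((x_A+x_B+x_C)/3, (y_A+y_B+y_C)/3)
= (((-13.5)+(-7.4)+(-14.4))/3, ((-24)+(-11.1)+(-6.3))/3)
= (-11.7667, -13.8)

(-11.7667, -13.8)


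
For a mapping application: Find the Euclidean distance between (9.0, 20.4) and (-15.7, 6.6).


dx=-24.7, dy=-13.8
d^2 = (-24.7)^2 + (-13.8)^2 = 800.53
d = sqrt(800.53) = 28.2936

28.2936


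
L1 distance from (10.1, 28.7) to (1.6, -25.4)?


|10.1-1.6| + |28.7-(-25.4)| = 8.5 + 54.1 = 62.6

62.6


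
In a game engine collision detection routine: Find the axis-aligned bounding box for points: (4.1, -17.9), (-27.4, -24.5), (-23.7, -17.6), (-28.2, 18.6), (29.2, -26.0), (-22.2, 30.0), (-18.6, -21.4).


x range: [-28.2, 29.2]
y range: [-26, 30]
Bounding box: (-28.2,-26) to (29.2,30)

(-28.2,-26) to (29.2,30)


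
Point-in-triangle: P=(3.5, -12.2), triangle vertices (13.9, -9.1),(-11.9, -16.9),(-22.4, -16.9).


Cross products: AB x AP = -1.14, BC x BP = -49.35, CA x CP = -31.41
All same sign? yes

Yes, inside


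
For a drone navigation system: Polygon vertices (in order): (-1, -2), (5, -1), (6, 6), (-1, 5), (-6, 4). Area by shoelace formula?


Shoelace sum: ((-1)*(-1) - 5*(-2)) + (5*6 - 6*(-1)) + (6*5 - (-1)*6) + ((-1)*4 - (-6)*5) + ((-6)*(-2) - (-1)*4)
= 125
Area = |125|/2 = 62.5

62.5


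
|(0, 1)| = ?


|u| = sqrt(0^2 + 1^2) = sqrt(1) = 1

1


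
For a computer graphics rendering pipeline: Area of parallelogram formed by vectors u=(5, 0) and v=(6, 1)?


|u x v| = |5*1 - 0*6|
= |5 - 0| = 5

5


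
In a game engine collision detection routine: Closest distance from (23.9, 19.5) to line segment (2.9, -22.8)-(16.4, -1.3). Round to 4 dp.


Project P onto AB: t = 1 (clamped to [0,1])
Closest point on segment: (16.4, -1.3)
Distance: 22.1109

22.1109


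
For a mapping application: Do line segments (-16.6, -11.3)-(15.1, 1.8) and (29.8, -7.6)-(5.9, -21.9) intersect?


Cross products: d1=-575.09, d2=-434.87, d3=-490.55, d4=-630.77
d1*d2 < 0 and d3*d4 < 0? no

No, they don't intersect


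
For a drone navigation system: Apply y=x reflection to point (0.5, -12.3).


Reflection over y=x: (x,y) -> (y,x)
(0.5, -12.3) -> (-12.3, 0.5)

(-12.3, 0.5)


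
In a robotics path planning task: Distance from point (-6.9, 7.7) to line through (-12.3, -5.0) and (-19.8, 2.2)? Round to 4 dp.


|cross product| = 134.13
|line direction| = sqrt(108.09) = 10.3966
Distance = 134.13/sqrt(108.09) = 12.9013

12.9013


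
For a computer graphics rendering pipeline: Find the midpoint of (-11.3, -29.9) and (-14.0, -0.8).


M = (((-11.3)+(-14))/2, ((-29.9)+(-0.8))/2)
= (-12.65, -15.35)

(-12.65, -15.35)


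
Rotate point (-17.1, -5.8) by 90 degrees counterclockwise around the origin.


90° CCW: (x,y) -> (-y, x)
(-17.1,-5.8) -> (5.8, -17.1)

(5.8, -17.1)


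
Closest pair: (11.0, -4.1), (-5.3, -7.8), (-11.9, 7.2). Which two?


d(P0,P1) = 16.7147, d(P0,P2) = 25.5362, d(P1,P2) = 16.3878
Closest: P1 and P2

Closest pair: (-5.3, -7.8) and (-11.9, 7.2), distance = 16.3878


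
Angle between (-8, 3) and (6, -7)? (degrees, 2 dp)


u.v = -69, |u| = sqrt(73) = 8.544, |v| = sqrt(85) = 9.2195
cos(theta) = u.v/(|u||v|) = -69/sqrt(6205) = -0.875948
theta = acos(-0.875948) = 151.16 degrees

151.16 degrees


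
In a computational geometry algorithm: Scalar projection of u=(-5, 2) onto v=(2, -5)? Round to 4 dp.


u.v = -20, |v| = sqrt(29) = 5.3852
Scalar projection = u.v / |v| = -20 / sqrt(29) = -3.7139

-3.7139


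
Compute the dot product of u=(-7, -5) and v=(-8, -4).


u . v = u_x*v_x + u_y*v_y = (-7)*(-8) + (-5)*(-4)
= 56 + 20 = 76

76


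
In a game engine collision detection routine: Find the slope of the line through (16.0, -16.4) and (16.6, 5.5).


slope = (y2-y1)/(x2-x1) = (5.5-(-16.4))/(16.6-16) = 21.9/0.6 = 36.5

36.5


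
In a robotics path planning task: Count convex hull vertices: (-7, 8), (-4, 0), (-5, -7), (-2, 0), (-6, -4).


Convex hull vertices (CCW): (-7, 8), (-6, -4), (-5, -7), (-2, 0)
Count = 4

4


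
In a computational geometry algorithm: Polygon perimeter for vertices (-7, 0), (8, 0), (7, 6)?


Sides: (-7, 0)->(8, 0): sqrt(225) = 15, (8, 0)->(7, 6): sqrt(37) = 6.082763, (7, 6)->(-7, 0): sqrt(232) = 15.231546
Sum = 36.314309
Perimeter = 36.3143

36.3143


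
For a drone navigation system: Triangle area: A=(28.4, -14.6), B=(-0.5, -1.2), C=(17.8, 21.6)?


Area = |x_A(y_B-y_C) + x_B(y_C-y_A) + x_C(y_A-y_B)|/2
= |(-647.52) + (-18.1) + (-238.52)|/2
= 904.14/2 = 452.07

452.07


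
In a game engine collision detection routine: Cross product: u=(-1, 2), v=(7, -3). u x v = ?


u x v = u_x*v_y - u_y*v_x = (-1)*(-3) - 2*7
= 3 - 14 = -11

-11


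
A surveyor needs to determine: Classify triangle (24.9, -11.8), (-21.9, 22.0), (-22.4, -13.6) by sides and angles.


Side lengths squared: AB^2=3332.68, BC^2=1267.61, CA^2=2240.53
Sorted: [1267.61, 2240.53, 3332.68]
By sides: Scalene, By angles: Acute

Scalene, Acute


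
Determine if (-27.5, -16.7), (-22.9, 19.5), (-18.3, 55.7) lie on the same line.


Cross product: ((-22.9)-(-27.5))*(55.7-(-16.7)) - (19.5-(-16.7))*((-18.3)-(-27.5))
= 0

Yes, collinear


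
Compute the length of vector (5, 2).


|u| = sqrt(5^2 + 2^2) = sqrt(29) = 5.3852

5.3852


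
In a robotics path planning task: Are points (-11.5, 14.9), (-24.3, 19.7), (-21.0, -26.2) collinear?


Cross product: ((-24.3)-(-11.5))*((-26.2)-14.9) - (19.7-14.9)*((-21)-(-11.5))
= 571.68

No, not collinear


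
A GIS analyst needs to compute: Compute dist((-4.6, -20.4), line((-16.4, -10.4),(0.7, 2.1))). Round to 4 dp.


|cross product| = 318.5
|line direction| = sqrt(448.66) = 21.1816
Distance = 318.5/sqrt(448.66) = 15.0366

15.0366


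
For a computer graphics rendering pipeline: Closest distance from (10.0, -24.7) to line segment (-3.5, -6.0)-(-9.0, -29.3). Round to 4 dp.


Project P onto AB: t = 0.6307 (clamped to [0,1])
Closest point on segment: (-6.9687, -20.6945)
Distance: 17.435

17.435


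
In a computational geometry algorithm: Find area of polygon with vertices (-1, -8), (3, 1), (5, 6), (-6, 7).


Shoelace sum: ((-1)*1 - 3*(-8)) + (3*6 - 5*1) + (5*7 - (-6)*6) + ((-6)*(-8) - (-1)*7)
= 162
Area = |162|/2 = 81

81


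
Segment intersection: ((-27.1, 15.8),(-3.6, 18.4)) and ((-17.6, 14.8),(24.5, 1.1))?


Cross products: d1=-88.05, d2=343.36, d3=-48.2, d4=-479.61
d1*d2 < 0 and d3*d4 < 0? no

No, they don't intersect


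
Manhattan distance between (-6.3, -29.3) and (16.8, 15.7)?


|(-6.3)-16.8| + |(-29.3)-15.7| = 23.1 + 45 = 68.1

68.1


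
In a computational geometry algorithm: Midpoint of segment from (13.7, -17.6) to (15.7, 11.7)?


M = ((13.7+15.7)/2, ((-17.6)+11.7)/2)
= (14.7, -2.95)

(14.7, -2.95)


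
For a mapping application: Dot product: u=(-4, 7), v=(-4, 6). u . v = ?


u . v = u_x*v_x + u_y*v_y = (-4)*(-4) + 7*6
= 16 + 42 = 58

58


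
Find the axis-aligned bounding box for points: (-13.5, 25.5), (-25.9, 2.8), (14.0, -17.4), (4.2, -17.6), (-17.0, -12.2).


x range: [-25.9, 14]
y range: [-17.6, 25.5]
Bounding box: (-25.9,-17.6) to (14,25.5)

(-25.9,-17.6) to (14,25.5)


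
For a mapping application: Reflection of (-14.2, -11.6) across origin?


Reflection over origin: (x,y) -> (-x,-y)
(-14.2, -11.6) -> (14.2, 11.6)

(14.2, 11.6)


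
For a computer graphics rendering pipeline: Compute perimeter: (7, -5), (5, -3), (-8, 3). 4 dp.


Sides: (7, -5)->(5, -3): sqrt(8) = 2.828427, (5, -3)->(-8, 3): sqrt(205) = 14.317821, (-8, 3)->(7, -5): sqrt(289) = 17
Sum = 34.146248
Perimeter = 34.1462

34.1462


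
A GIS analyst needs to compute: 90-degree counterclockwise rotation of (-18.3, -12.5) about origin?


90° CCW: (x,y) -> (-y, x)
(-18.3,-12.5) -> (12.5, -18.3)

(12.5, -18.3)


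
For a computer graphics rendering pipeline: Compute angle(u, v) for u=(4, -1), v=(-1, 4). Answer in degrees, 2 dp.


u.v = -8, |u| = sqrt(17) = 4.1231, |v| = sqrt(17) = 4.1231
cos(theta) = u.v/(|u||v|) = -8/sqrt(289) = -0.470588
theta = acos(-0.470588) = 118.07 degrees

118.07 degrees


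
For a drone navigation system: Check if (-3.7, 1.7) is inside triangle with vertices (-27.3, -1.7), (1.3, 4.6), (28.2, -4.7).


Cross products: AB x AP = -51.44, BC x BP = -124.51, CA x CP = -259.5
All same sign? yes

Yes, inside


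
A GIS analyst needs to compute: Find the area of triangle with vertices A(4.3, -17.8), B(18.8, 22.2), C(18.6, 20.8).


Area = |x_A(y_B-y_C) + x_B(y_C-y_A) + x_C(y_A-y_B)|/2
= |6.02 + 725.68 + (-744)|/2
= 12.3/2 = 6.15

6.15


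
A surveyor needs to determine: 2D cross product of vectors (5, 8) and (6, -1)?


u x v = u_x*v_y - u_y*v_x = 5*(-1) - 8*6
= (-5) - 48 = -53

-53


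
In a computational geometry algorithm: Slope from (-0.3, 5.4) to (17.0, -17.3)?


slope = (y2-y1)/(x2-x1) = ((-17.3)-5.4)/(17-(-0.3)) = (-22.7)/17.3 = -1.3121

-1.3121


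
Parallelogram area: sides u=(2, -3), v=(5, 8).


|u x v| = |2*8 - (-3)*5|
= |16 - (-15)| = 31

31


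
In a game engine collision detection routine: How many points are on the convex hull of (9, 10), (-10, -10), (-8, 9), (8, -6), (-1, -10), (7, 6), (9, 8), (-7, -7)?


Convex hull vertices (CCW): (-10, -10), (-1, -10), (8, -6), (9, 8), (9, 10), (-8, 9)
Count = 6

6


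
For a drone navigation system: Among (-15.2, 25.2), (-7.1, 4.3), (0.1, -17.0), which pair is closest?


d(P0,P1) = 22.4147, d(P0,P2) = 44.888, d(P1,P2) = 22.484
Closest: P0 and P1

Closest pair: (-15.2, 25.2) and (-7.1, 4.3), distance = 22.4147


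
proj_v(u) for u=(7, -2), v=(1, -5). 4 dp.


u.v = 17, |v| = sqrt(26) = 5.099
Scalar projection = u.v / |v| = 17 / sqrt(26) = 3.334

3.334


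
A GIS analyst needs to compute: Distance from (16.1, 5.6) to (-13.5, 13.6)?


dx=-29.6, dy=8
d^2 = (-29.6)^2 + 8^2 = 940.16
d = sqrt(940.16) = 30.662

30.662


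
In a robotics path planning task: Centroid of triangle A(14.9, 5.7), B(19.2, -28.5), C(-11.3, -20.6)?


Centroid = ((x_A+x_B+x_C)/3, (y_A+y_B+y_C)/3)
= ((14.9+19.2+(-11.3))/3, (5.7+(-28.5)+(-20.6))/3)
= (7.6, -14.4667)

(7.6, -14.4667)


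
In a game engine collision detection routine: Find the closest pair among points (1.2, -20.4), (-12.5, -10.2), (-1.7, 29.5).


d(P0,P1) = 17.0801, d(P0,P2) = 49.9842, d(P1,P2) = 41.1428
Closest: P0 and P1

Closest pair: (1.2, -20.4) and (-12.5, -10.2), distance = 17.0801


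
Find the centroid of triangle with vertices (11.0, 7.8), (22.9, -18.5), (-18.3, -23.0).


Centroid = ((x_A+x_B+x_C)/3, (y_A+y_B+y_C)/3)
= ((11+22.9+(-18.3))/3, (7.8+(-18.5)+(-23))/3)
= (5.2, -11.2333)

(5.2, -11.2333)


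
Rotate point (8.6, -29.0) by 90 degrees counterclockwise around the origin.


90° CCW: (x,y) -> (-y, x)
(8.6,-29) -> (29, 8.6)

(29, 8.6)


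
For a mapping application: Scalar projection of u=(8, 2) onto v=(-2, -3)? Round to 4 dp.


u.v = -22, |v| = sqrt(13) = 3.6056
Scalar projection = u.v / |v| = -22 / sqrt(13) = -6.1017

-6.1017


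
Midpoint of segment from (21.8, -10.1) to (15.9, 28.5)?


M = ((21.8+15.9)/2, ((-10.1)+28.5)/2)
= (18.85, 9.2)

(18.85, 9.2)


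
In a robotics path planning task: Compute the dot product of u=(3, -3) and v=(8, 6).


u . v = u_x*v_x + u_y*v_y = 3*8 + (-3)*6
= 24 + (-18) = 6

6


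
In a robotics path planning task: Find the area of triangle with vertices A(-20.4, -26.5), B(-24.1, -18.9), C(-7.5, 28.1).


Area = |x_A(y_B-y_C) + x_B(y_C-y_A) + x_C(y_A-y_B)|/2
= |958.8 + (-1315.86) + 57|/2
= 300.06/2 = 150.03

150.03


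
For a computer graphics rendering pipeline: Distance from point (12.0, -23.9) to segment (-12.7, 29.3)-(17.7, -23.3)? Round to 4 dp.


Project P onto AB: t = 0.9616 (clamped to [0,1])
Closest point on segment: (16.5327, -21.2803)
Distance: 5.2353

5.2353


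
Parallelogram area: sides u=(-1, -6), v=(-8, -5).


|u x v| = |(-1)*(-5) - (-6)*(-8)|
= |5 - 48| = 43

43


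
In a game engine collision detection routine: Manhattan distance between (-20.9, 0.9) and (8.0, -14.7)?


|(-20.9)-8| + |0.9-(-14.7)| = 28.9 + 15.6 = 44.5

44.5


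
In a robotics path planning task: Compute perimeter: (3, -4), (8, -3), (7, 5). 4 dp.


Sides: (3, -4)->(8, -3): sqrt(26) = 5.09902, (8, -3)->(7, 5): sqrt(65) = 8.062258, (7, 5)->(3, -4): sqrt(97) = 9.848858
Sum = 23.010136
Perimeter = 23.0101

23.0101


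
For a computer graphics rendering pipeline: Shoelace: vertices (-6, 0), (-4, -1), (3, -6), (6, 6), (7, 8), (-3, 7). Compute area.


Shoelace sum: ((-6)*(-1) - (-4)*0) + ((-4)*(-6) - 3*(-1)) + (3*6 - 6*(-6)) + (6*8 - 7*6) + (7*7 - (-3)*8) + ((-3)*0 - (-6)*7)
= 208
Area = |208|/2 = 104

104


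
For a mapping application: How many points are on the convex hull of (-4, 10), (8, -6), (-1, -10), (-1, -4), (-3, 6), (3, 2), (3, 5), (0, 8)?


Convex hull vertices (CCW): (-4, 10), (-1, -10), (8, -6), (3, 5), (0, 8)
Count = 5

5


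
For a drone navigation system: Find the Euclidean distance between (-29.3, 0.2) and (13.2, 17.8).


dx=42.5, dy=17.6
d^2 = 42.5^2 + 17.6^2 = 2116.01
d = sqrt(2116.01) = 46.0001

46.0001


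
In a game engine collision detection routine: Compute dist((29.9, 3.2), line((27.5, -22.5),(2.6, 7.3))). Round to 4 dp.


|cross product| = 711.45
|line direction| = sqrt(1508.05) = 38.8336
Distance = 711.45/sqrt(1508.05) = 18.3205

18.3205


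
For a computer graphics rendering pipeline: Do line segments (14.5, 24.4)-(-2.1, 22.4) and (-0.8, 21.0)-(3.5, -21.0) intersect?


Cross products: d1=657.22, d2=-48.58, d3=25.84, d4=731.64
d1*d2 < 0 and d3*d4 < 0? no

No, they don't intersect
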